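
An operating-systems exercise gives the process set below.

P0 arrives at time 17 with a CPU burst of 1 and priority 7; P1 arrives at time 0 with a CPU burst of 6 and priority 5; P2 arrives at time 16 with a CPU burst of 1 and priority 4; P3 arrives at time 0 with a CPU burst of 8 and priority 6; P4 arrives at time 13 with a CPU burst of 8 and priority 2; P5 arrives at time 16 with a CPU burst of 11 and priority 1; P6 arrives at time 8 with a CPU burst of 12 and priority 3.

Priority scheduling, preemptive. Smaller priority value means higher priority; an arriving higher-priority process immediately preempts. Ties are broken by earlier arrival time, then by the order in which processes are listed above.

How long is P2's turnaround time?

24

Gantt: | P1 0-6 | P3 6-8 | P6 8-13 | P4 13-16 | P5 16-27 | P4 27-32 | P6 32-39 | P2 39-40 | P3 40-46 | P0 46-47 |
Completion: P0=47  P1=6  P2=40  P3=46  P4=32  P5=27  P6=39
Turnaround(P2) = completion − arrival = 40 − 16 = 24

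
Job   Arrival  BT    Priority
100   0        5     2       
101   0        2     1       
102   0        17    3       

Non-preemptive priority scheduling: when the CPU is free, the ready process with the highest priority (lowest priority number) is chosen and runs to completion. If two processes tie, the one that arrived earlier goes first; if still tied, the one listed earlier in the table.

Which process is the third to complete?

Timeline: | 101 0-2 | 100 2-7 | 102 7-24 |
Completion: 100=7  101=2  102=24
Turnaround (C−A): 100=7  101=2  102=24
Finish order: 101 → 100 → 102

102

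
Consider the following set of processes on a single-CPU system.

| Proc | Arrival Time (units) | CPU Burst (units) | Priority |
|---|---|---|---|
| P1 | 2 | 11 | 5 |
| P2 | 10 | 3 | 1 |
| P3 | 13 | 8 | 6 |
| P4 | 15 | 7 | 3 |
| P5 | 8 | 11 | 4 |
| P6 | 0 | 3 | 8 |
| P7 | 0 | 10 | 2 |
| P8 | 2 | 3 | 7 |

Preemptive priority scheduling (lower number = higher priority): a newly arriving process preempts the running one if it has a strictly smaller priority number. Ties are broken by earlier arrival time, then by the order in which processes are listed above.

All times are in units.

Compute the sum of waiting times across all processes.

Schedule: | P7 0-10 | P2 10-13 | P5 13-15 | P4 15-22 | P5 22-31 | P1 31-42 | P3 42-50 | P8 50-53 | P6 53-56 |
Completion: P1=42  P2=13  P3=50  P4=22  P5=31  P6=56  P7=10  P8=53
Turnaround (C−A): P1=40  P2=3  P3=37  P4=7  P5=23  P6=56  P7=10  P8=51
Waiting = turnaround − burst: P1=29, P2=0, P3=29, P4=0, P5=12, P6=53, P7=0, P8=48
Total waiting = 29 + 0 + 29 + 0 + 12 + 53 + 0 + 48 = 171

171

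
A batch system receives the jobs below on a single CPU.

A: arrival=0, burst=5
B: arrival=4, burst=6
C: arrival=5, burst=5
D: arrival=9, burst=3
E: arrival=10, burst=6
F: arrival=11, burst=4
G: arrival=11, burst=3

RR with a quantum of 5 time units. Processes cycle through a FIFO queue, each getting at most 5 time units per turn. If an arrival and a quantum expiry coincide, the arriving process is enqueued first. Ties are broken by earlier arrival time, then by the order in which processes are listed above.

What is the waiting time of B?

14

Schedule: | A 0-5 | B 5-10 | C 10-15 | D 15-18 | E 18-23 | B 23-24 | F 24-28 | G 28-31 | E 31-32 |
Completion: A=5  B=24  C=15  D=18  E=32  F=28  G=31
Waiting(B) = turnaround − burst = 20 − 6 = 14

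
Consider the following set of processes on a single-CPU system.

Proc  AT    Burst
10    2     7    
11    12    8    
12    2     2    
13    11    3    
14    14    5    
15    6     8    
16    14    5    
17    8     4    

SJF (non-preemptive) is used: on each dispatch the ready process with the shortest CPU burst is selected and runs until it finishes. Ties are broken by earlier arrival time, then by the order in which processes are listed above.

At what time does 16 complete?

28

Timeline: | idle 0-2 | 12 2-4 | 10 4-11 | 13 11-14 | 17 14-18 | 14 18-23 | 16 23-28 | 15 28-36 | 11 36-44 |
Completion: 10=11  11=44  12=4  13=14  14=23  15=36  16=28  17=18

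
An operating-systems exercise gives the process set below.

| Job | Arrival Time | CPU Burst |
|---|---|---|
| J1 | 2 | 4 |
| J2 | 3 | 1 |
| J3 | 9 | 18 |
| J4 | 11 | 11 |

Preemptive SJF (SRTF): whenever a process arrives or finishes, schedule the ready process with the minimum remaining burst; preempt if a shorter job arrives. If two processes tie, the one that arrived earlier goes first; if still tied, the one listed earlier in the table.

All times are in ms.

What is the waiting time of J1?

1

Timeline: | idle 0-2 | J1 2-3 | J2 3-4 | J1 4-7 | idle 7-9 | J3 9-11 | J4 11-22 | J3 22-38 |
Completion: J1=7  J2=4  J3=38  J4=22
Turnaround (C−A): J1=5  J2=1  J3=29  J4=11
Waiting(J1) = turnaround − burst = 5 − 4 = 1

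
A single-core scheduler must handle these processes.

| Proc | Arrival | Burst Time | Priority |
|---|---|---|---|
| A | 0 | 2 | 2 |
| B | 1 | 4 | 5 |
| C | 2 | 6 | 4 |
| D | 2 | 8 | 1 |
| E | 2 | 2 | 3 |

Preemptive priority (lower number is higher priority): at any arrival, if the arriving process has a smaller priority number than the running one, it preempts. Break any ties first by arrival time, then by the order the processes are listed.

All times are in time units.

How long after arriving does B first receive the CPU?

17

Timeline: | A 0-2 | D 2-10 | E 10-12 | C 12-18 | B 18-22 |
Completion: A=2  B=22  C=18  D=10  E=12
Response(B) = first start − arrival = 18 − 1 = 17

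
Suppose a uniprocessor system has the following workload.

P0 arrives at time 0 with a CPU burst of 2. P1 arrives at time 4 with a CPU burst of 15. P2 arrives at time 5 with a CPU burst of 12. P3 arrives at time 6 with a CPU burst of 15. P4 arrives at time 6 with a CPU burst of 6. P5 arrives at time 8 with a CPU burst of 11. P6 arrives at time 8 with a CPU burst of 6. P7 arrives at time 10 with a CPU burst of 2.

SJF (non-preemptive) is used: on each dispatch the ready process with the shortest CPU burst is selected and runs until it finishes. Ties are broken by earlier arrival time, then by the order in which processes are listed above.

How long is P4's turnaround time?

21

Timeline: | P0 0-2 | idle 2-4 | P1 4-19 | P7 19-21 | P4 21-27 | P6 27-33 | P5 33-44 | P2 44-56 | P3 56-71 |
Completion: P0=2  P1=19  P2=56  P3=71  P4=27  P5=44  P6=33  P7=21
Turnaround (C−A): P0=2  P1=15  P2=51  P3=65  P4=21  P5=36  P6=25  P7=11
Turnaround(P4) = completion − arrival = 27 − 6 = 21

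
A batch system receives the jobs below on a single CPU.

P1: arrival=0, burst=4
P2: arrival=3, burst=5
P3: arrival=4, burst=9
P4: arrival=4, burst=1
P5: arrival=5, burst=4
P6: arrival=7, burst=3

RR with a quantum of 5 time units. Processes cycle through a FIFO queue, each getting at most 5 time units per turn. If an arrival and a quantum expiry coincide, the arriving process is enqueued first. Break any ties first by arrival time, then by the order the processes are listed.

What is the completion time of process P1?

Timeline: | P1 0-4 | P2 4-9 | P3 9-14 | P4 14-15 | P5 15-19 | P6 19-22 | P3 22-26 |
Completion: P1=4  P2=9  P3=26  P4=15  P5=19  P6=22

4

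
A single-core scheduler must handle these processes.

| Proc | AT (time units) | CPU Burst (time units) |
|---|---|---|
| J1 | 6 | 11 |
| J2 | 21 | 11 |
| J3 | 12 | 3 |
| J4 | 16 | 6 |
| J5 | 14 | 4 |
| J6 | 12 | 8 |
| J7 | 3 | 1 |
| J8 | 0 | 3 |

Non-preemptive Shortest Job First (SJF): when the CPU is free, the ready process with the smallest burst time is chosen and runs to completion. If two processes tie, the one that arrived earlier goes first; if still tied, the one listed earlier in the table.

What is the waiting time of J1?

Schedule: | J8 0-3 | J7 3-4 | idle 4-6 | J1 6-17 | J3 17-20 | J5 20-24 | J4 24-30 | J6 30-38 | J2 38-49 |
Completion: J1=17  J2=49  J3=20  J4=30  J5=24  J6=38  J7=4  J8=3
Turnaround (C−A): J1=11  J2=28  J3=8  J4=14  J5=10  J6=26  J7=1  J8=3
Waiting(J1) = turnaround − burst = 11 − 11 = 0

0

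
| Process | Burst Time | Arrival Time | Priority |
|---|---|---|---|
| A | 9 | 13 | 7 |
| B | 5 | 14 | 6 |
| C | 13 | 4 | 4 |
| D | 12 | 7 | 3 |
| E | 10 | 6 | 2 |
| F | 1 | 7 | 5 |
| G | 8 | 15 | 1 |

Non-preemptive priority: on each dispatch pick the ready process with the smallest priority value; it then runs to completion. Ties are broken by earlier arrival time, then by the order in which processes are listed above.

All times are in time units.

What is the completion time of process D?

47

Timeline: | idle 0-4 | C 4-17 | G 17-25 | E 25-35 | D 35-47 | F 47-48 | B 48-53 | A 53-62 |
Completion: A=62  B=53  C=17  D=47  E=35  F=48  G=25
Turnaround (C−A): A=49  B=39  C=13  D=40  E=29  F=41  G=10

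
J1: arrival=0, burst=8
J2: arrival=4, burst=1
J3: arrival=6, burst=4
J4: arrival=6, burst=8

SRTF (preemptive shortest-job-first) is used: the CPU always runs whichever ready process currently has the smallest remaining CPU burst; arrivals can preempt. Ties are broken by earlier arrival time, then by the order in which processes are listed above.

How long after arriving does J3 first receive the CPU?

3

Schedule: | J1 0-4 | J2 4-5 | J1 5-9 | J3 9-13 | J4 13-21 |
Completion: J1=9  J2=5  J3=13  J4=21
Turnaround (C−A): J1=9  J2=1  J3=7  J4=15
Response(J3) = first start − arrival = 9 − 6 = 3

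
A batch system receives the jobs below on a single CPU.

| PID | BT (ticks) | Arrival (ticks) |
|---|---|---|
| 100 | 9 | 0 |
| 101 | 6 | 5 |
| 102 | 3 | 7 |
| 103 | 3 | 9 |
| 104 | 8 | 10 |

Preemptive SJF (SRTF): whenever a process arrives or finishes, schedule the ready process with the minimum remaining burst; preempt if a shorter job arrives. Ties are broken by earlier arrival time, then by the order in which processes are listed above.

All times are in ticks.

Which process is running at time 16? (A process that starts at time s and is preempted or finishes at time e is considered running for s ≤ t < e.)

Timeline: | 100 0-9 | 102 9-12 | 103 12-15 | 101 15-21 | 104 21-29 |
Completion: 100=9  101=21  102=12  103=15  104=29
Turnaround (C−A): 100=9  101=16  102=5  103=6  104=19

101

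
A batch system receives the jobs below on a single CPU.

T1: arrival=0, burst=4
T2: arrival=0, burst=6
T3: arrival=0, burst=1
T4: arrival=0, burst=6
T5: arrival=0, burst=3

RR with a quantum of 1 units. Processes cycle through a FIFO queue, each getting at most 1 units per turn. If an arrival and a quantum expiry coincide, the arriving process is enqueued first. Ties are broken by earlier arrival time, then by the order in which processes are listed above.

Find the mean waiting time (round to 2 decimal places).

Timeline: | T1 0-1 | T2 1-2 | T3 2-3 | T4 3-4 | T5 4-5 | T1 5-6 | T2 6-7 | T4 7-8 | T5 8-9 | T1 9-10 | T2 10-11 | T4 11-12 | T5 12-13 | T1 13-14 | T2 14-15 | T4 15-16 | T2 16-17 | T4 17-18 | T2 18-19 | T4 19-20 |
Completion: T1=14  T2=19  T3=3  T4=20  T5=13
Waiting times: T1=10, T2=13, T3=2, T4=14, T5=10
Average waiting = (10+13+2+14+10) / 5 = 49/5 = 9.80

9.80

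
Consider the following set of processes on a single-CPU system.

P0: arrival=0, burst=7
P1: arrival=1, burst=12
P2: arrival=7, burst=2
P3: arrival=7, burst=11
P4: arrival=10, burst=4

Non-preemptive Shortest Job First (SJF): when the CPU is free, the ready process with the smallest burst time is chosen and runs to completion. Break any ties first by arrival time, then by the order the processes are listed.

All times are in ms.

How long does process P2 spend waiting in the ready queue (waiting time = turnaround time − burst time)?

Gantt: | P0 0-7 | P2 7-9 | P3 9-20 | P4 20-24 | P1 24-36 |
Completion: P0=7  P1=36  P2=9  P3=20  P4=24
Waiting(P2) = turnaround − burst = 2 − 2 = 0

0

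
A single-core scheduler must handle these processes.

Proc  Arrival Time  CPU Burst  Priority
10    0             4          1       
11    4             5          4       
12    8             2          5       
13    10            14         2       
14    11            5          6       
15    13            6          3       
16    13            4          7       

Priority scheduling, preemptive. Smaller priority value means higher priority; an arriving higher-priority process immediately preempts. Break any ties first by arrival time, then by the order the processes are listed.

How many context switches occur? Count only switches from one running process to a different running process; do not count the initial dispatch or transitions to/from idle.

7

Gantt: | 10 0-4 | 11 4-9 | 12 9-10 | 13 10-24 | 15 24-30 | 12 30-31 | 14 31-36 | 16 36-40 |
Completion: 10=4  11=9  12=31  13=24  14=36  15=30  16=40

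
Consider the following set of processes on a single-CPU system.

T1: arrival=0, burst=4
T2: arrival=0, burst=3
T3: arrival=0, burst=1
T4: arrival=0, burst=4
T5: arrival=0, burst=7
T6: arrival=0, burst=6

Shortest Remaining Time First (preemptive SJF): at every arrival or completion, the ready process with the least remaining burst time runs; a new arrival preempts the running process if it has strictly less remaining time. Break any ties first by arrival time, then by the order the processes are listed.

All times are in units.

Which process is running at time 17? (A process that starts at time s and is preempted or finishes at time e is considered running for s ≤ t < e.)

Gantt: | T3 0-1 | T2 1-4 | T1 4-8 | T4 8-12 | T6 12-18 | T5 18-25 |
Completion: T1=8  T2=4  T3=1  T4=12  T5=25  T6=18
Turnaround (C−A): T1=8  T2=4  T3=1  T4=12  T5=25  T6=18

T6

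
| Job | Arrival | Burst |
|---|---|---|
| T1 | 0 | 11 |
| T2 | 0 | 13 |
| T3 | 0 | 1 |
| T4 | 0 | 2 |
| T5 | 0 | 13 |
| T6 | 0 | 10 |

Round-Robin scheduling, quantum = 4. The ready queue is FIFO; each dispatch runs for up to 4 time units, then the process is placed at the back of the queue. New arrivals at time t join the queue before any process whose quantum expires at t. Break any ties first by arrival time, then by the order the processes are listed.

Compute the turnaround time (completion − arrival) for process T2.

49

Timeline: | T1 0-4 | T2 4-8 | T3 8-9 | T4 9-11 | T5 11-15 | T6 15-19 | T1 19-23 | T2 23-27 | T5 27-31 | T6 31-35 | T1 35-38 | T2 38-42 | T5 42-46 | T6 46-48 | T2 48-49 | T5 49-50 |
Completion: T1=38  T2=49  T3=9  T4=11  T5=50  T6=48
Turnaround (C−A): T1=38  T2=49  T3=9  T4=11  T5=50  T6=48
Turnaround(T2) = completion − arrival = 49 − 0 = 49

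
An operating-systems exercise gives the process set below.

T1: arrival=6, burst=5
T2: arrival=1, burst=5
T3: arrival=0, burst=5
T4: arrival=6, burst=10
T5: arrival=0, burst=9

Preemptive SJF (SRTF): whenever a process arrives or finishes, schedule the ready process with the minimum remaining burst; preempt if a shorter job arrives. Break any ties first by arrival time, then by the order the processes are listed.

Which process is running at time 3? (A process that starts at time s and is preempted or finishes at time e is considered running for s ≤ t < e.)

T3

Schedule: | T3 0-5 | T2 5-10 | T1 10-15 | T5 15-24 | T4 24-34 |
Completion: T1=15  T2=10  T3=5  T4=34  T5=24
Turnaround (C−A): T1=9  T2=9  T3=5  T4=28  T5=24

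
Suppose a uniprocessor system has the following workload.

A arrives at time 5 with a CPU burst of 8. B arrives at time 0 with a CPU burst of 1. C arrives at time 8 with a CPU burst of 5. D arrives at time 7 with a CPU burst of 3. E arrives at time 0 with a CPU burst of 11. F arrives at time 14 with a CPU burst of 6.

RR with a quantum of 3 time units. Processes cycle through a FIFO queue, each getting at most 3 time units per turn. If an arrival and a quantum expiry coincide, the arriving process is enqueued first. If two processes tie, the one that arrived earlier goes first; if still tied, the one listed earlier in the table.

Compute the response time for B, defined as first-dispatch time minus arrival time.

0

Schedule: | B 0-1 | E 1-7 | A 7-10 | D 10-13 | E 13-16 | C 16-19 | A 19-22 | F 22-25 | E 25-27 | C 27-29 | A 29-31 | F 31-34 |
Completion: A=31  B=1  C=29  D=13  E=27  F=34
Turnaround (C−A): A=26  B=1  C=21  D=6  E=27  F=20
Response(B) = first start − arrival = 0 − 0 = 0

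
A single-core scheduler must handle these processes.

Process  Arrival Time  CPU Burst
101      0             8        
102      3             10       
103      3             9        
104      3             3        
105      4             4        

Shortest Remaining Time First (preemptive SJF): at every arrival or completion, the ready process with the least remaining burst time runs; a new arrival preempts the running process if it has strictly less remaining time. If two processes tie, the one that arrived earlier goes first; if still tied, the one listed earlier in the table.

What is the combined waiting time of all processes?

42

Schedule: | 101 0-3 | 104 3-6 | 105 6-10 | 101 10-15 | 103 15-24 | 102 24-34 |
Completion: 101=15  102=34  103=24  104=6  105=10
Turnaround (C−A): 101=15  102=31  103=21  104=3  105=6
Waiting = turnaround − burst: 101=7, 102=21, 103=12, 104=0, 105=2
Total waiting = 7 + 21 + 12 + 0 + 2 = 42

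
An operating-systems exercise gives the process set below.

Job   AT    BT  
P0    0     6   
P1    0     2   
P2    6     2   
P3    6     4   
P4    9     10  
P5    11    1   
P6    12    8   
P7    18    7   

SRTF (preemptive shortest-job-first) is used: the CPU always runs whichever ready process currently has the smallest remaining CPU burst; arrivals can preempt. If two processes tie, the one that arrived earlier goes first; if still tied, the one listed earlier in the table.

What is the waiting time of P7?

Schedule: | P1 0-2 | P0 2-8 | P2 8-10 | P3 10-11 | P5 11-12 | P3 12-15 | P6 15-23 | P7 23-30 | P4 30-40 |
Completion: P0=8  P1=2  P2=10  P3=15  P4=40  P5=12  P6=23  P7=30
Turnaround (C−A): P0=8  P1=2  P2=4  P3=9  P4=31  P5=1  P6=11  P7=12
Waiting(P7) = turnaround − burst = 12 − 7 = 5

5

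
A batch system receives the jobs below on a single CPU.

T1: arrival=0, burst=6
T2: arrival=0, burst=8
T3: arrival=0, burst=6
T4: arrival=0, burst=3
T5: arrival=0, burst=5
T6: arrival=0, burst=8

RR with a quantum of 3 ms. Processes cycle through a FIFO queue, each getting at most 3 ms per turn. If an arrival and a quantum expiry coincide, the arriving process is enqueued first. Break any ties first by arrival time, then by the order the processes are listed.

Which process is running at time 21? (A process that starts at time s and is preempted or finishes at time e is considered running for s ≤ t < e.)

T2

Schedule: | T1 0-3 | T2 3-6 | T3 6-9 | T4 9-12 | T5 12-15 | T6 15-18 | T1 18-21 | T2 21-24 | T3 24-27 | T5 27-29 | T6 29-32 | T2 32-34 | T6 34-36 |
Completion: T1=21  T2=34  T3=27  T4=12  T5=29  T6=36
Turnaround (C−A): T1=21  T2=34  T3=27  T4=12  T5=29  T6=36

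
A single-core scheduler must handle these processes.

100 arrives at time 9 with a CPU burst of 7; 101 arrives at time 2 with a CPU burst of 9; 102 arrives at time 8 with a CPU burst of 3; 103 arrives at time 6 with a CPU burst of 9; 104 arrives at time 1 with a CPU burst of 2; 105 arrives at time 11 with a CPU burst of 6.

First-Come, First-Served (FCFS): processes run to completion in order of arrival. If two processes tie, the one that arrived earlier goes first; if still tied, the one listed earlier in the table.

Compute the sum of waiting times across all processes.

Timeline: | idle 0-1 | 104 1-3 | 101 3-12 | 103 12-21 | 102 21-24 | 100 24-31 | 105 31-37 |
Completion: 100=31  101=12  102=24  103=21  104=3  105=37
Turnaround (C−A): 100=22  101=10  102=16  103=15  104=2  105=26
Waiting = turnaround − burst: 100=15, 101=1, 102=13, 103=6, 104=0, 105=20
Total waiting = 15 + 1 + 13 + 6 + 0 + 20 = 55

55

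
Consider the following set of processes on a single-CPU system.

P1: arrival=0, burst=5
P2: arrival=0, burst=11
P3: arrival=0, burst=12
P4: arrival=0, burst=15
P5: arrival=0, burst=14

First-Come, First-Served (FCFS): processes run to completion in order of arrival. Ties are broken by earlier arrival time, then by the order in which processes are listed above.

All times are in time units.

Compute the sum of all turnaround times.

Timeline: | P1 0-5 | P2 5-16 | P3 16-28 | P4 28-43 | P5 43-57 |
Completion: P1=5  P2=16  P3=28  P4=43  P5=57
Turnaround (C−A): P1=5  P2=16  P3=28  P4=43  P5=57
Turnaround = completion − arrival: P1=5, P2=16, P3=28, P4=43, P5=57
Total turnaround = 5 + 16 + 28 + 43 + 57 = 149

149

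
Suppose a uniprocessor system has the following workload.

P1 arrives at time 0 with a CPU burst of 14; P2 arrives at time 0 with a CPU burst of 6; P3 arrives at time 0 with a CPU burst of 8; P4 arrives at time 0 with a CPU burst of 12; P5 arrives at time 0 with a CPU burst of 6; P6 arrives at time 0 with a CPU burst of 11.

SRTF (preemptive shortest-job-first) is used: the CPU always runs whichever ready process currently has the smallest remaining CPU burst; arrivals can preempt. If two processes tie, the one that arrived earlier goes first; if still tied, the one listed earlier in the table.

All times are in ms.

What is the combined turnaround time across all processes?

169

Gantt: | P2 0-6 | P5 6-12 | P3 12-20 | P6 20-31 | P4 31-43 | P1 43-57 |
Completion: P1=57  P2=6  P3=20  P4=43  P5=12  P6=31
Turnaround = completion − arrival: P1=57, P2=6, P3=20, P4=43, P5=12, P6=31
Total turnaround = 57 + 6 + 20 + 43 + 12 + 31 = 169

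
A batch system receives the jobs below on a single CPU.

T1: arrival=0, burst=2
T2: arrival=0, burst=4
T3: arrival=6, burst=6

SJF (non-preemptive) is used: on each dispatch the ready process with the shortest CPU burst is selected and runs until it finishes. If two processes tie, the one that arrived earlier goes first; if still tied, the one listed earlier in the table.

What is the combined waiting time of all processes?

Timeline: | T1 0-2 | T2 2-6 | T3 6-12 |
Completion: T1=2  T2=6  T3=12
Turnaround (C−A): T1=2  T2=6  T3=6
Waiting = turnaround − burst: T1=0, T2=2, T3=0
Total waiting = 0 + 2 + 0 = 2

2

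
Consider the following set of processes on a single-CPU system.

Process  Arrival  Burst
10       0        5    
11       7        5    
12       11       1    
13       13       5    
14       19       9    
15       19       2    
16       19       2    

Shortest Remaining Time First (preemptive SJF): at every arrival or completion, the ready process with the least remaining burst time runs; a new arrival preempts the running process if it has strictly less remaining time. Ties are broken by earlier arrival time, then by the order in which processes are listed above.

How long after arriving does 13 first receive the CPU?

0

Gantt: | 10 0-5 | idle 5-7 | 11 7-12 | 12 12-13 | 13 13-18 | idle 18-19 | 15 19-21 | 16 21-23 | 14 23-32 |
Completion: 10=5  11=12  12=13  13=18  14=32  15=21  16=23
Response(13) = first start − arrival = 13 − 13 = 0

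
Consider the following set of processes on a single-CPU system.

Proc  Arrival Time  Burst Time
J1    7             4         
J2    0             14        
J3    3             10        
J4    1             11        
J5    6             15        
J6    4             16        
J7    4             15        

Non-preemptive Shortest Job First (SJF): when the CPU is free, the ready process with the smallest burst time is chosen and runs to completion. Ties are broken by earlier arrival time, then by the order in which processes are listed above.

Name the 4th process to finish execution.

Timeline: | J2 0-14 | J1 14-18 | J3 18-28 | J4 28-39 | J7 39-54 | J5 54-69 | J6 69-85 |
Completion: J1=18  J2=14  J3=28  J4=39  J5=69  J6=85  J7=54
Finish order: J2 → J1 → J3 → J4 → J7 → J5 → J6

J4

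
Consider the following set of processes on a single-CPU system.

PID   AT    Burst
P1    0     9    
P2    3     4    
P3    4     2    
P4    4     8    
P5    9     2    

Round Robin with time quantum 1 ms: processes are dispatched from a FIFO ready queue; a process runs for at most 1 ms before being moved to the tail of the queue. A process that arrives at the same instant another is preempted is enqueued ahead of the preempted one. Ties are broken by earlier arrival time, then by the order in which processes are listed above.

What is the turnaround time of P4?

21

Gantt: | P1 0-3 | P2 3-4 | P1 4-5 | P3 5-6 | P4 6-7 | P2 7-8 | P1 8-9 | P3 9-10 | P4 10-11 | P2 11-12 | P5 12-13 | P1 13-14 | P4 14-15 | P2 15-16 | P5 16-17 | P1 17-18 | P4 18-19 | P1 19-20 | P4 20-21 | P1 21-22 | P4 22-25 |
Completion: P1=22  P2=16  P3=10  P4=25  P5=17
Turnaround (C−A): P1=22  P2=13  P3=6  P4=21  P5=8
Turnaround(P4) = completion − arrival = 25 − 4 = 21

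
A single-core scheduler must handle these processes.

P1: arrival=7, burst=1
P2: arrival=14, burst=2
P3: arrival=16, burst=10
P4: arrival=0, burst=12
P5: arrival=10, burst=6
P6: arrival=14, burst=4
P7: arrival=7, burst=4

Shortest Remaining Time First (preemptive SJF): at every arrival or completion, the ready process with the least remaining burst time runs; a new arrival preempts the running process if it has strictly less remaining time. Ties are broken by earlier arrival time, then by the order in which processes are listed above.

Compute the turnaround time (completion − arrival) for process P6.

9

Schedule: | P4 0-7 | P1 7-8 | P7 8-12 | P4 12-14 | P2 14-16 | P4 16-19 | P6 19-23 | P5 23-29 | P3 29-39 |
Completion: P1=8  P2=16  P3=39  P4=19  P5=29  P6=23  P7=12
Turnaround(P6) = completion − arrival = 23 − 14 = 9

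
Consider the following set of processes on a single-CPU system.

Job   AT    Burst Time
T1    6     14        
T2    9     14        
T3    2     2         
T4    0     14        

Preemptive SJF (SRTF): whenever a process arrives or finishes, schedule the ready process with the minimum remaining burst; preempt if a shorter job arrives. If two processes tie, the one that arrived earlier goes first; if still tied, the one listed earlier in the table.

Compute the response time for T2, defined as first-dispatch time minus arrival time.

Timeline: | T4 0-2 | T3 2-4 | T4 4-16 | T1 16-30 | T2 30-44 |
Completion: T1=30  T2=44  T3=4  T4=16
Turnaround (C−A): T1=24  T2=35  T3=2  T4=16
Response(T2) = first start − arrival = 30 − 9 = 21

21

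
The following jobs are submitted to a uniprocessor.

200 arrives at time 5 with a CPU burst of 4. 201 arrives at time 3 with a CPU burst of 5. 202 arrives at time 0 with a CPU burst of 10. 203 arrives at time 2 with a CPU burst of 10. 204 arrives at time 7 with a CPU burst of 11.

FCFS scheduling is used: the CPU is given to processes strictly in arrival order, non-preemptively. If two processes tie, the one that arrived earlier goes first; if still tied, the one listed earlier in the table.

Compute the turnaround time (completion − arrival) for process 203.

18

Timeline: | 202 0-10 | 203 10-20 | 201 20-25 | 200 25-29 | 204 29-40 |
Completion: 200=29  201=25  202=10  203=20  204=40
Turnaround (C−A): 200=24  201=22  202=10  203=18  204=33
Turnaround(203) = completion − arrival = 20 − 2 = 18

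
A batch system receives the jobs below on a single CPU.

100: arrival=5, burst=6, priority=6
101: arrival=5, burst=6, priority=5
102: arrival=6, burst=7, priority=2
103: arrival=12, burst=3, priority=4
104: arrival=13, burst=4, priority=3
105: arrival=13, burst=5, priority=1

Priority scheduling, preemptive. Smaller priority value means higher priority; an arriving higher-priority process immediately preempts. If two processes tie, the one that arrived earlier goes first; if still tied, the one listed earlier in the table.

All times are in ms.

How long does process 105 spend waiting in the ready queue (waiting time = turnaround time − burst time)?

0

Timeline: | idle 0-5 | 101 5-6 | 102 6-13 | 105 13-18 | 104 18-22 | 103 22-25 | 101 25-30 | 100 30-36 |
Completion: 100=36  101=30  102=13  103=25  104=22  105=18
Waiting(105) = turnaround − burst = 5 − 5 = 0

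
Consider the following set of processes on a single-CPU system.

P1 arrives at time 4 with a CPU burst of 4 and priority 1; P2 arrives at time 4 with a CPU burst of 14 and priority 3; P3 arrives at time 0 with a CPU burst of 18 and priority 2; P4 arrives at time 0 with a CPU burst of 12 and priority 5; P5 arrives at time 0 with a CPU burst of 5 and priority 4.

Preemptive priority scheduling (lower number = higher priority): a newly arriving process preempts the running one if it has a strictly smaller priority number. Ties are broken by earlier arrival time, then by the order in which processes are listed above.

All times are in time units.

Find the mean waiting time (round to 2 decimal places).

19.80

Schedule: | P3 0-4 | P1 4-8 | P3 8-22 | P2 22-36 | P5 36-41 | P4 41-53 |
Completion: P1=8  P2=36  P3=22  P4=53  P5=41
Waiting times: P1=0, P2=18, P3=4, P4=41, P5=36
Average waiting = (0+18+4+41+36) / 5 = 99/5 = 19.80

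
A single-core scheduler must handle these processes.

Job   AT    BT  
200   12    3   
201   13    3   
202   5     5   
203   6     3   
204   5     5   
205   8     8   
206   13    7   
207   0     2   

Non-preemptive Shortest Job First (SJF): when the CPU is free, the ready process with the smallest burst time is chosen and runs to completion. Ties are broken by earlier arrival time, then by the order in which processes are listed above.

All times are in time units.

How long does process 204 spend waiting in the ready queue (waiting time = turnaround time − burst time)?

14

Gantt: | 207 0-2 | idle 2-5 | 202 5-10 | 203 10-13 | 200 13-16 | 201 16-19 | 204 19-24 | 206 24-31 | 205 31-39 |
Completion: 200=16  201=19  202=10  203=13  204=24  205=39  206=31  207=2
Waiting(204) = turnaround − burst = 19 − 5 = 14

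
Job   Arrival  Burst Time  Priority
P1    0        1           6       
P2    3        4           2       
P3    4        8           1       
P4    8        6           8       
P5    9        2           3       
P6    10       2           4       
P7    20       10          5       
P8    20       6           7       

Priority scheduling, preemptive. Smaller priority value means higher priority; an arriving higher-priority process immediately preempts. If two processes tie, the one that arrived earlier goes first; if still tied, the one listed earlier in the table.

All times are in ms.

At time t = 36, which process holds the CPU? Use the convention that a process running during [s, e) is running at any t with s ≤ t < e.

Timeline: | P1 0-1 | idle 1-3 | P2 3-4 | P3 4-12 | P2 12-15 | P5 15-17 | P6 17-19 | P4 19-20 | P7 20-30 | P8 30-36 | P4 36-41 |
Completion: P1=1  P2=15  P3=12  P4=41  P5=17  P6=19  P7=30  P8=36
Turnaround (C−A): P1=1  P2=12  P3=8  P4=33  P5=8  P6=9  P7=10  P8=16

P4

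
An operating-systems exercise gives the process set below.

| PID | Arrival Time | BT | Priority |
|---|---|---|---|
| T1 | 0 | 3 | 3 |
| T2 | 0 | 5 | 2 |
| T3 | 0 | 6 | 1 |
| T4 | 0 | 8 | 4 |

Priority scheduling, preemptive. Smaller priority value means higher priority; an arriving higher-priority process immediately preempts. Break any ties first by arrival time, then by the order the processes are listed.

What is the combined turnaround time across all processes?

53

Schedule: | T3 0-6 | T2 6-11 | T1 11-14 | T4 14-22 |
Completion: T1=14  T2=11  T3=6  T4=22
Turnaround (C−A): T1=14  T2=11  T3=6  T4=22
Turnaround = completion − arrival: T1=14, T2=11, T3=6, T4=22
Total turnaround = 14 + 11 + 6 + 22 = 53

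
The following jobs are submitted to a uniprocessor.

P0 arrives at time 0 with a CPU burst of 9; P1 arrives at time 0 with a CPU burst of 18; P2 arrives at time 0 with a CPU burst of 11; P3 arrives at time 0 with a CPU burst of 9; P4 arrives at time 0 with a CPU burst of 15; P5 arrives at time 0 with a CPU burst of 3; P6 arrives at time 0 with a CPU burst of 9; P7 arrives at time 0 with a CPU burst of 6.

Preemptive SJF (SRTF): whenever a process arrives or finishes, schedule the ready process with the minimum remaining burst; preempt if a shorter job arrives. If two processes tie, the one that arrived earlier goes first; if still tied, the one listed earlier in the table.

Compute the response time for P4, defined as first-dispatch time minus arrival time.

Timeline: | P5 0-3 | P7 3-9 | P0 9-18 | P3 18-27 | P6 27-36 | P2 36-47 | P4 47-62 | P1 62-80 |
Completion: P0=18  P1=80  P2=47  P3=27  P4=62  P5=3  P6=36  P7=9
Response(P4) = first start − arrival = 47 − 0 = 47

47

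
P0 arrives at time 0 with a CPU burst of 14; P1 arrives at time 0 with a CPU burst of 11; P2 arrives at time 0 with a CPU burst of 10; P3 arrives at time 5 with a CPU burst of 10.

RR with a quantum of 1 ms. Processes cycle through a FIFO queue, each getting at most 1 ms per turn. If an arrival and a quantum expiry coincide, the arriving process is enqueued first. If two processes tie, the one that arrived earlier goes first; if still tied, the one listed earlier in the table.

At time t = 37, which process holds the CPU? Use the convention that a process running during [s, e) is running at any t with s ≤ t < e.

Gantt: | P0 0-1 | P1 1-2 | P2 2-3 | P0 3-4 | P1 4-5 | P2 5-6 | P0 6-7 | P3 7-8 | P1 8-9 | P2 9-10 | P0 10-11 | P3 11-12 | P1 12-13 | P2 13-14 | P0 14-15 | P3 15-16 | P1 16-17 | P2 17-18 | P0 18-19 | P3 19-20 | P1 20-21 | P2 21-22 | P0 22-23 | P3 23-24 | P1 24-25 | P2 25-26 | P0 26-27 | P3 27-28 | P1 28-29 | P2 29-30 | P0 30-31 | P3 31-32 | P1 32-33 | P2 33-34 | P0 34-35 | P3 35-36 | P1 36-37 | P2 37-38 | P0 38-39 | P3 39-40 | P1 40-41 | P0 41-42 | P3 42-43 | P0 43-45 |
Completion: P0=45  P1=41  P2=38  P3=43
Turnaround (C−A): P0=45  P1=41  P2=38  P3=38

P2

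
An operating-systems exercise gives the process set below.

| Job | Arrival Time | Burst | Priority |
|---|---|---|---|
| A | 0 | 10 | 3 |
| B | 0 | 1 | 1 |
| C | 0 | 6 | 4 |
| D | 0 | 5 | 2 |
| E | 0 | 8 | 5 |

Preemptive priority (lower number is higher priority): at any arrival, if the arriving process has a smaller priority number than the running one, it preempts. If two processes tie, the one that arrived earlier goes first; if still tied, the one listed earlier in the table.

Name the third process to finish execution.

A

Schedule: | B 0-1 | D 1-6 | A 6-16 | C 16-22 | E 22-30 |
Completion: A=16  B=1  C=22  D=6  E=30
Turnaround (C−A): A=16  B=1  C=22  D=6  E=30
Finish order: B → D → A → C → E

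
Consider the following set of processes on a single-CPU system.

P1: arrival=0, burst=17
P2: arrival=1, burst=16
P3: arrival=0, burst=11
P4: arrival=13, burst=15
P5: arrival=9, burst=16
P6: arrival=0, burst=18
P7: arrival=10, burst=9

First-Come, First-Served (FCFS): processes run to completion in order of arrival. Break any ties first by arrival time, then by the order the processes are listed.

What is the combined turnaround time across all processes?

Gantt: | P1 0-17 | P3 17-28 | P6 28-46 | P2 46-62 | P5 62-78 | P7 78-87 | P4 87-102 |
Completion: P1=17  P2=62  P3=28  P4=102  P5=78  P6=46  P7=87
Turnaround = completion − arrival: P1=17, P2=61, P3=28, P4=89, P5=69, P6=46, P7=77
Total turnaround = 17 + 61 + 28 + 89 + 69 + 46 + 77 = 387

387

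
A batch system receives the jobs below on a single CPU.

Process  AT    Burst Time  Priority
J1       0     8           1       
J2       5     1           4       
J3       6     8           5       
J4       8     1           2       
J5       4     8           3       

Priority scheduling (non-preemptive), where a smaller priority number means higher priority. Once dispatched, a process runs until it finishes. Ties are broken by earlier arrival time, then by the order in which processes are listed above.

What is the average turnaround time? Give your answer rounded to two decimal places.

Timeline: | J1 0-8 | J4 8-9 | J5 9-17 | J2 17-18 | J3 18-26 |
Completion: J1=8  J2=18  J3=26  J4=9  J5=17
Turnaround (C−A): J1=8  J2=13  J3=20  J4=1  J5=13
Turnaround times: J1=8, J2=13, J3=20, J4=1, J5=13
Average turnaround = (8+13+20+1+13) / 5 = 55/5 = 11.00

11.00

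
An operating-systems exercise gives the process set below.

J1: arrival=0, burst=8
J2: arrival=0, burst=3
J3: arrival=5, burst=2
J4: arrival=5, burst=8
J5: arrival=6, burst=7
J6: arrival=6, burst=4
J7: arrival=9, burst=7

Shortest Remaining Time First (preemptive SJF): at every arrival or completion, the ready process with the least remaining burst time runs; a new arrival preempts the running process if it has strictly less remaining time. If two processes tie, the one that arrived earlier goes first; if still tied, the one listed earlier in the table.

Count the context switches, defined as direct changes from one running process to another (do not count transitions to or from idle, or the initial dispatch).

7

Schedule: | J2 0-3 | J1 3-5 | J3 5-7 | J6 7-11 | J1 11-17 | J5 17-24 | J7 24-31 | J4 31-39 |
Completion: J1=17  J2=3  J3=7  J4=39  J5=24  J6=11  J7=31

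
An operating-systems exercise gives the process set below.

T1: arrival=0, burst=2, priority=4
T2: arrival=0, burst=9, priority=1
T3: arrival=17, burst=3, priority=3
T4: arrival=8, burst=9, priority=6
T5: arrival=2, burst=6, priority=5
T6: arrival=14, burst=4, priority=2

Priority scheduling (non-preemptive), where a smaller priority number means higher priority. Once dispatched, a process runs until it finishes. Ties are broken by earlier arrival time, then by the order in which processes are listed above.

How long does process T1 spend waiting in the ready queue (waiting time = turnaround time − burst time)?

Gantt: | T2 0-9 | T1 9-11 | T5 11-17 | T6 17-21 | T3 21-24 | T4 24-33 |
Completion: T1=11  T2=9  T3=24  T4=33  T5=17  T6=21
Turnaround (C−A): T1=11  T2=9  T3=7  T4=25  T5=15  T6=7
Waiting(T1) = turnaround − burst = 11 − 2 = 9

9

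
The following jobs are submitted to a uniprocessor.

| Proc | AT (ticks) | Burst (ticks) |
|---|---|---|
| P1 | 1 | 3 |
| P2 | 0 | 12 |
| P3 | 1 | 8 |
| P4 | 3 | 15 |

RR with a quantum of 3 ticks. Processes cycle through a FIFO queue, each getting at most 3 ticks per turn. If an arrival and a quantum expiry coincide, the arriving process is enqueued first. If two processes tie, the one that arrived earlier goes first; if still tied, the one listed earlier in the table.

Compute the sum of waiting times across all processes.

Schedule: | P2 0-3 | P1 3-6 | P3 6-9 | P4 9-12 | P2 12-15 | P3 15-18 | P4 18-21 | P2 21-24 | P3 24-26 | P4 26-29 | P2 29-32 | P4 32-38 |
Completion: P1=6  P2=32  P3=26  P4=38
Waiting = turnaround − burst: P1=2, P2=20, P3=17, P4=20
Total waiting = 2 + 20 + 17 + 20 = 59

59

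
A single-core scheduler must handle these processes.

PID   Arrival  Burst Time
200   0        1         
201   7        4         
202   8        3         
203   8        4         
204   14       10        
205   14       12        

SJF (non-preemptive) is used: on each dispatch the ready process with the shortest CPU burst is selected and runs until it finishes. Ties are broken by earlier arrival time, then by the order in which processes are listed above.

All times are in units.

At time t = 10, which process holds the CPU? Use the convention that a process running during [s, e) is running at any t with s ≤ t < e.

201

Gantt: | 200 0-1 | idle 1-7 | 201 7-11 | 202 11-14 | 203 14-18 | 204 18-28 | 205 28-40 |
Completion: 200=1  201=11  202=14  203=18  204=28  205=40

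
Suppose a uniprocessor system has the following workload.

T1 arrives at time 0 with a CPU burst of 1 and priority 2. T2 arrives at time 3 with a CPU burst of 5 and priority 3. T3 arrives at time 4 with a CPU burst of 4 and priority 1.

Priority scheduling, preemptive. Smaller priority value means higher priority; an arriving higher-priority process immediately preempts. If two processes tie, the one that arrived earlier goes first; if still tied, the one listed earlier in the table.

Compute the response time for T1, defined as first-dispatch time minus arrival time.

Gantt: | T1 0-1 | idle 1-3 | T2 3-4 | T3 4-8 | T2 8-12 |
Completion: T1=1  T2=12  T3=8
Response(T1) = first start − arrival = 0 − 0 = 0

0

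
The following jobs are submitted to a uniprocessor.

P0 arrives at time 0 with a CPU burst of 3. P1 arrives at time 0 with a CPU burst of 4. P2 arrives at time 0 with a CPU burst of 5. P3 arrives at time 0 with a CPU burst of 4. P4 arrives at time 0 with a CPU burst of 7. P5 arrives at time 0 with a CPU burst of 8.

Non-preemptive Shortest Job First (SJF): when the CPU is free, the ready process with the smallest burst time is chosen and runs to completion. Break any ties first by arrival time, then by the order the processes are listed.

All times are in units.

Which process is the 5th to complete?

P4

Schedule: | P0 0-3 | P1 3-7 | P3 7-11 | P2 11-16 | P4 16-23 | P5 23-31 |
Completion: P0=3  P1=7  P2=16  P3=11  P4=23  P5=31
Finish order: P0 → P1 → P3 → P2 → P4 → P5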